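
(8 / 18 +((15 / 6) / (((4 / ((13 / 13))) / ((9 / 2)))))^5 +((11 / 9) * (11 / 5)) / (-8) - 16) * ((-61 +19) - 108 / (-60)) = -168703827257 / 26214400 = -6435.54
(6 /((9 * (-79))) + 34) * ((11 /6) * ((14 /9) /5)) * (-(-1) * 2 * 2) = 77.55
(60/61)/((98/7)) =30/427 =0.07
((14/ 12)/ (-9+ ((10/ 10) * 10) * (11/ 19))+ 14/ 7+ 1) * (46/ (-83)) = -22195/ 15189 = -1.46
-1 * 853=-853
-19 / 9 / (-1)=19 / 9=2.11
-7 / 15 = -0.47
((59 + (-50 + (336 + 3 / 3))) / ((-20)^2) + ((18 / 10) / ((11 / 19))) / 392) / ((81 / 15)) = 47051 / 291060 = 0.16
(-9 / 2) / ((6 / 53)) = -159 / 4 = -39.75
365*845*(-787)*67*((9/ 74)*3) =-5933776071.28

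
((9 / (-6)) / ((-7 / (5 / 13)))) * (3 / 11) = 0.02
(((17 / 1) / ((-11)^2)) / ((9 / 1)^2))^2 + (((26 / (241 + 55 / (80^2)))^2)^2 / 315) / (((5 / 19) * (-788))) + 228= 273533101994783523989886573535338623 / 1199706571876733989534872456146019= 228.00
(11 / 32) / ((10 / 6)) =33 / 160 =0.21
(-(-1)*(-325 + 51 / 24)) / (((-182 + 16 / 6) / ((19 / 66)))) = 49077 / 94688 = 0.52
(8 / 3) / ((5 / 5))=8 / 3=2.67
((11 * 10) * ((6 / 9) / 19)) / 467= 220 / 26619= 0.01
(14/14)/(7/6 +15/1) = 6/97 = 0.06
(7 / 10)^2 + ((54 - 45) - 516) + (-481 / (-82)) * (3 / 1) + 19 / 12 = -1498537 / 3075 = -487.33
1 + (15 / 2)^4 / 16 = 50881 / 256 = 198.75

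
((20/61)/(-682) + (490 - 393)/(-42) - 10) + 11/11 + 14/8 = -16704043/1747284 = -9.56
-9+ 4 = -5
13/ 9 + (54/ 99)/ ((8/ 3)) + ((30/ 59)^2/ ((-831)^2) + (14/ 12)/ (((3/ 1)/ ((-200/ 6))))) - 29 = -12791916012757/ 317307255012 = -40.31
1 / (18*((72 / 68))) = 17 / 324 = 0.05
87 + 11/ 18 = 1577/ 18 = 87.61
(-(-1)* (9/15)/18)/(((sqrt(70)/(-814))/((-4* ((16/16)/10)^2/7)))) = 407* sqrt(70)/183750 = 0.02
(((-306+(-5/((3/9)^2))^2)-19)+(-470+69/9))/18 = 3713/54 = 68.76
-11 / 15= -0.73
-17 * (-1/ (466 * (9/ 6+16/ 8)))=17/ 1631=0.01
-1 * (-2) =2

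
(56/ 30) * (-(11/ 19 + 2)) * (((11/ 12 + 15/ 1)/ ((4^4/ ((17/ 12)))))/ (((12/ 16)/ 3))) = -1113721/ 656640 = -1.70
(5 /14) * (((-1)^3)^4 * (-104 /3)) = -12.38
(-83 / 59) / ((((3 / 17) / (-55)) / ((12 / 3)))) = 310420 / 177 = 1753.79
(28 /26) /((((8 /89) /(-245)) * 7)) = -21805 /52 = -419.33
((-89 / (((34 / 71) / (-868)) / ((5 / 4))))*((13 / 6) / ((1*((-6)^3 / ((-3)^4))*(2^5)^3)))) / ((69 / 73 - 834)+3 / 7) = 45545171945 / 7584375373824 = 0.01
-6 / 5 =-1.20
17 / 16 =1.06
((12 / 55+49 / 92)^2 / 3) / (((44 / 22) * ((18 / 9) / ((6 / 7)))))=14432401 / 358450400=0.04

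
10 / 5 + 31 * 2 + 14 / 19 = 1230 / 19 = 64.74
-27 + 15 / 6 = -49 / 2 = -24.50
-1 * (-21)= 21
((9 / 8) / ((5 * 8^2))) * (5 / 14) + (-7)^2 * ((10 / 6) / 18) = 4.54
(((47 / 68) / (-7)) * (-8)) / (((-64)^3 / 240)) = -705 / 974848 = -0.00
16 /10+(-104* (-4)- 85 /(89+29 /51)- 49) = 8397149 /22840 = 367.65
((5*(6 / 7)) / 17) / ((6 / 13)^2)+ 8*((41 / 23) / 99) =1.33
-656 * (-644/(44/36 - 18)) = -3802176/151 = -25179.97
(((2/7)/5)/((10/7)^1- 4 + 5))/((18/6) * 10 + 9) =0.00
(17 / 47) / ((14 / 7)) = 17 / 94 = 0.18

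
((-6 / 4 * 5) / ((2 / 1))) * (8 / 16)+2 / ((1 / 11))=161 / 8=20.12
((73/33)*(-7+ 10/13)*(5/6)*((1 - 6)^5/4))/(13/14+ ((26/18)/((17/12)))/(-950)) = 1740793359375/179928892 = 9674.90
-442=-442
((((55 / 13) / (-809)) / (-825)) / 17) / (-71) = -1 / 190410285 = -0.00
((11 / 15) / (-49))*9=-0.13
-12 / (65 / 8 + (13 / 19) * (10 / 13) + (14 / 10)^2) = -15200 / 13441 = -1.13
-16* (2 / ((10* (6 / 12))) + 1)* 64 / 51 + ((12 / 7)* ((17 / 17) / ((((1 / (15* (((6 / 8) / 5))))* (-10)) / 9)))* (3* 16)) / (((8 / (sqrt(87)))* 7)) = -7168 / 255 - 729* sqrt(87) / 245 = -55.86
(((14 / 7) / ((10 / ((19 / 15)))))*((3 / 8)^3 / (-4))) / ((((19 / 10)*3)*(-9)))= 1 / 15360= 0.00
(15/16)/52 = 15/832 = 0.02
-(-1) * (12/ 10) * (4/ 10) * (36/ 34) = 216/ 425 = 0.51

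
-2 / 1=-2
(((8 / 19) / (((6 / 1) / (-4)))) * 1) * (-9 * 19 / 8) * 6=36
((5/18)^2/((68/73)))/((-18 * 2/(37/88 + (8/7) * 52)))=-22427425/162860544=-0.14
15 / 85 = 3 / 17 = 0.18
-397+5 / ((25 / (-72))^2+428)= -881066749 / 2219377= -396.99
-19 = -19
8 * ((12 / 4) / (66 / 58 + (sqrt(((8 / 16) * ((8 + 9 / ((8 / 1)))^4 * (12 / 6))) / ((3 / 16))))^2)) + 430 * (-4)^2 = 5666191945568 / 823574333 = 6880.00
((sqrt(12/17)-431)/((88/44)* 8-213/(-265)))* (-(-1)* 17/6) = -1941655/26718 + 265* sqrt(51)/13359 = -72.53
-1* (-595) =595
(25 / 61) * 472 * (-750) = -8850000 / 61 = -145081.97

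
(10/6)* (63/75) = 7/5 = 1.40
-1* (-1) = 1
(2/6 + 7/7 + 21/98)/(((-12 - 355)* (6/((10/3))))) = -0.00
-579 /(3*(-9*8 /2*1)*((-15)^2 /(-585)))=-2509 /180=-13.94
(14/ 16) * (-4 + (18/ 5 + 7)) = 231/ 40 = 5.78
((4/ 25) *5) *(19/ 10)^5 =2476099/ 125000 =19.81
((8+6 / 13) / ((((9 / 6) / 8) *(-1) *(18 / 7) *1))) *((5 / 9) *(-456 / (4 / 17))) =19896800 / 1053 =18895.35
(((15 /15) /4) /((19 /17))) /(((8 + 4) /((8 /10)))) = 17 /1140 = 0.01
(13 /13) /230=1 /230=0.00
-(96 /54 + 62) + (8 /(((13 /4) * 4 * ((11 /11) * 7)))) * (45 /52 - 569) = -1210816 /10647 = -113.72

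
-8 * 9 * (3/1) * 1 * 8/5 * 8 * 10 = -27648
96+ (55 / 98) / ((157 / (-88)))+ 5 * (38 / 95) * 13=936126 / 7693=121.69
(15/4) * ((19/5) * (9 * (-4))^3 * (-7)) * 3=13961808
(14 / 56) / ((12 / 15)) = 5 / 16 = 0.31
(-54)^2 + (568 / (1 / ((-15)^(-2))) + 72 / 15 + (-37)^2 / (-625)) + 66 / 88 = 65742391 / 22500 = 2921.88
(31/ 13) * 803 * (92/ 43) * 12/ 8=3435234/ 559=6145.32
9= 9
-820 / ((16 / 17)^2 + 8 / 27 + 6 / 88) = -56306448 / 85853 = -655.85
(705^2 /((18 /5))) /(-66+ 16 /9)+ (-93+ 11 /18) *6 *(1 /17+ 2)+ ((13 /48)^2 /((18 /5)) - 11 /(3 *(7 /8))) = -276460779013 /83897856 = -3295.21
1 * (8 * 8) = 64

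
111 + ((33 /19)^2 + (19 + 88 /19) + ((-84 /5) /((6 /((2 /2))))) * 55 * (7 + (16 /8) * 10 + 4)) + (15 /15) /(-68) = -113813525 /24548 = -4636.37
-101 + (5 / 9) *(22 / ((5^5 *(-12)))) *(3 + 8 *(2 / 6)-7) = -5113103 / 50625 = -101.00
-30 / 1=-30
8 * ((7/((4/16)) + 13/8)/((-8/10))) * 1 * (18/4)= -10665/8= -1333.12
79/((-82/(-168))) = 6636/41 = 161.85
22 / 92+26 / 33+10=16739 / 1518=11.03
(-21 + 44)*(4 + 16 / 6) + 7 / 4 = 1861 / 12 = 155.08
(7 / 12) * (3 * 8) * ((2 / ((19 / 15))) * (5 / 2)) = 1050 / 19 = 55.26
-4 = -4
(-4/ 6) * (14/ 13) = -0.72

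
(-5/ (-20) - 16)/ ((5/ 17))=-53.55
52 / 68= 13 / 17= 0.76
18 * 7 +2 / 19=2396 / 19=126.11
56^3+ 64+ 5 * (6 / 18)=527045 / 3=175681.67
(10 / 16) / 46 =5 / 368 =0.01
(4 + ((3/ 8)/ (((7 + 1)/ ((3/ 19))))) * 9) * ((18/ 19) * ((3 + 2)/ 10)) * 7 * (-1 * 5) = -1557675/ 23104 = -67.42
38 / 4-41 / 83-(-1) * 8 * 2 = 4151 / 166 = 25.01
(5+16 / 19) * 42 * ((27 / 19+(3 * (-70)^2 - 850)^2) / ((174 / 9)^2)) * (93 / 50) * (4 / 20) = 46843321.35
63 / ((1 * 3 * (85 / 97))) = 2037 / 85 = 23.96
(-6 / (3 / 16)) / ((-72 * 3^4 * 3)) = 4 / 2187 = 0.00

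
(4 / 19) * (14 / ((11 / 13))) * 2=1456 / 209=6.97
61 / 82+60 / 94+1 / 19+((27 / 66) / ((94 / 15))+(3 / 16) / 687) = 2214044067 / 1475650352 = 1.50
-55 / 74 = -0.74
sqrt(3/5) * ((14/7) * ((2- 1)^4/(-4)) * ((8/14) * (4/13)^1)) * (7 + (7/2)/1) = -12 * sqrt(15)/65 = -0.72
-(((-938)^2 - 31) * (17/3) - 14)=-4985593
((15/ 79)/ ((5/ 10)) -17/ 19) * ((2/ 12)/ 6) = -773/ 54036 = -0.01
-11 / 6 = -1.83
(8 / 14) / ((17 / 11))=0.37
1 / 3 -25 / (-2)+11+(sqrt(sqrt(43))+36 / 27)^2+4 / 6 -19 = 11 / 2+(4+3 * 43^(1 / 4))^2 / 9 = 20.66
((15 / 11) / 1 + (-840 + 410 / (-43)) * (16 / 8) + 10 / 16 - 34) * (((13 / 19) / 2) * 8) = -85155343 / 17974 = -4737.70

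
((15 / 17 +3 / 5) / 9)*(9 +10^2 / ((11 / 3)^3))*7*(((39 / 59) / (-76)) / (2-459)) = 28051569 / 115917442190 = 0.00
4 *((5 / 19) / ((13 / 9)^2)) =1620 / 3211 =0.50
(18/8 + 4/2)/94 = 17/376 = 0.05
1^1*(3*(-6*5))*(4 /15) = -24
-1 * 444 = -444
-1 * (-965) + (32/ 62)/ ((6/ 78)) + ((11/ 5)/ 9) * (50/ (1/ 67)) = 499577/ 279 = 1790.60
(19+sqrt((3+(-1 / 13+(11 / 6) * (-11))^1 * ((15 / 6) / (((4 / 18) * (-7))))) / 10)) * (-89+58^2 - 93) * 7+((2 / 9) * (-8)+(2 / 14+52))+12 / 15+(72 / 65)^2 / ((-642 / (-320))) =1591 * sqrt(11770395) / 130+2410937668229 / 5696145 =465245.50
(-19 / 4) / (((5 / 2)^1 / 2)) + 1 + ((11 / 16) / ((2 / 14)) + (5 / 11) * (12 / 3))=3371 / 880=3.83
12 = 12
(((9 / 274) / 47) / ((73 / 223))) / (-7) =-0.00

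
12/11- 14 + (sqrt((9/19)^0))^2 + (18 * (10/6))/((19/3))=-7.17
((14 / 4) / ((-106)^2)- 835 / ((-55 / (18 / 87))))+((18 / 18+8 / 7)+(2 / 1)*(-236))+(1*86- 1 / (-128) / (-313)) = -95674380621313 / 251301319808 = -380.72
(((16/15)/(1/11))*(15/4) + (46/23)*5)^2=2916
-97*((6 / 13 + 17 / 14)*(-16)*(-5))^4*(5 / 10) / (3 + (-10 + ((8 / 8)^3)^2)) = 537218630800000000 / 205724883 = 2611344932.93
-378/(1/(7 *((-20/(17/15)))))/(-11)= -793800/187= -4244.92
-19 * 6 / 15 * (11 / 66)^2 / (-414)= 19 / 37260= 0.00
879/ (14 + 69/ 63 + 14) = 18459/ 611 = 30.21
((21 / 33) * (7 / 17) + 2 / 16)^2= 0.15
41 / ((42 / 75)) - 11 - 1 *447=-5387 / 14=-384.79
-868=-868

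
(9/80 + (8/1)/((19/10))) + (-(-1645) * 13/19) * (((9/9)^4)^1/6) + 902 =4988233/4560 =1093.91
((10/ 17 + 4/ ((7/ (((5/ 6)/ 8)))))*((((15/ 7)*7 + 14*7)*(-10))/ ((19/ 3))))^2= 273136890625/ 20448484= 13357.32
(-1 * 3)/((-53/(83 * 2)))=498/53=9.40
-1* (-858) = 858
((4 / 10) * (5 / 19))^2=4 / 361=0.01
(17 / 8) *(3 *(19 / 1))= 969 / 8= 121.12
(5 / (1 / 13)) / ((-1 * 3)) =-65 / 3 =-21.67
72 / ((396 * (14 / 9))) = 9 / 77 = 0.12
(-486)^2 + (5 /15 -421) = 707326 /3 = 235775.33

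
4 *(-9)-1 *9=-45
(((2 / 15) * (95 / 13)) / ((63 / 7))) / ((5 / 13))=38 / 135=0.28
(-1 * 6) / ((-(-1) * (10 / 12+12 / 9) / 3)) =-108 / 13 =-8.31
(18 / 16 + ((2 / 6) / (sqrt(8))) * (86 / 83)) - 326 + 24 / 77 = -199931 / 616 + 43 * sqrt(2) / 498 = -324.44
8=8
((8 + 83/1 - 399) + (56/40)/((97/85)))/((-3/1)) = 9919/97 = 102.26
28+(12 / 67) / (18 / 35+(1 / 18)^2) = 11142572 / 393089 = 28.35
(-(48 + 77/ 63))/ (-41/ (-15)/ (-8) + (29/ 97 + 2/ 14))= -12031880/ 24483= -491.44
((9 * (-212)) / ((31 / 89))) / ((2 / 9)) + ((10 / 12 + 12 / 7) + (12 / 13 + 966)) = -400818823 / 16926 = -23680.66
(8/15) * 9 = 24/5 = 4.80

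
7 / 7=1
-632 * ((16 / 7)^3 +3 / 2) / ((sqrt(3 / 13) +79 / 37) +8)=-87597194750 / 104273029 +1994520742 * sqrt(39) / 312819087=-800.26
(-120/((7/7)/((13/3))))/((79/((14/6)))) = -3640/237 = -15.36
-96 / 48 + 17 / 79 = -141 / 79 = -1.78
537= 537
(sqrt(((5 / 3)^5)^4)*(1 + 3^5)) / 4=595703125 / 59049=10088.28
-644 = -644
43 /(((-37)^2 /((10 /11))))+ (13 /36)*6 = 198347 /90354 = 2.20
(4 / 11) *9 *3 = 108 / 11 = 9.82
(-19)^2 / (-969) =-19 / 51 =-0.37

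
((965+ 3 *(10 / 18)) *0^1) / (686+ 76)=0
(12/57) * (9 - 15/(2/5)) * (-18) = 108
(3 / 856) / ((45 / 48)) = 2 / 535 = 0.00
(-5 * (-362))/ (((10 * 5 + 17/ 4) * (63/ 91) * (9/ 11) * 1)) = 1035320/ 17577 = 58.90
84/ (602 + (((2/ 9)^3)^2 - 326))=0.30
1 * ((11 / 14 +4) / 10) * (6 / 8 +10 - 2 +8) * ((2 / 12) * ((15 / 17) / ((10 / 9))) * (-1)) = -40401 / 38080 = -1.06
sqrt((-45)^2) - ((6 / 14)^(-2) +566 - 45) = -4333 / 9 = -481.44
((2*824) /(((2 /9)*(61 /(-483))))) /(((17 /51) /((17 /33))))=-60892776 /671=-90749.29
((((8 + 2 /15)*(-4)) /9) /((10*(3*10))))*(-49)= 5978 /10125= 0.59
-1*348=-348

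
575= 575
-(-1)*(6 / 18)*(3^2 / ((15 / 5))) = 1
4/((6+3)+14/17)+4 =736/167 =4.41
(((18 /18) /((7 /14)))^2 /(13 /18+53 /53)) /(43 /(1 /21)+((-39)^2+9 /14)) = 336 /350765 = 0.00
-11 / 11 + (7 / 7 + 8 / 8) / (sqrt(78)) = -1 + sqrt(78) / 39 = -0.77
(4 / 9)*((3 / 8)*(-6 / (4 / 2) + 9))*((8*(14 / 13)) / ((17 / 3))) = 336 / 221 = 1.52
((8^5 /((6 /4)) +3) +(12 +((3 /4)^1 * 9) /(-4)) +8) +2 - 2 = 21866.65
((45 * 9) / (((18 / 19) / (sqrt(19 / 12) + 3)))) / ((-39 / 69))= -58995 / 26-6555 * sqrt(57) / 52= -3220.75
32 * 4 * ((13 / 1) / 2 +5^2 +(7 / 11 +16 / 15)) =701248 / 165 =4249.99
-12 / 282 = -2 / 47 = -0.04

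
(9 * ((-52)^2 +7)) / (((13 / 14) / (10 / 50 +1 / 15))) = 7006.89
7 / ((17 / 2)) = 14 / 17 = 0.82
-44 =-44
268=268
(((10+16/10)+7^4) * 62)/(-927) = -161.36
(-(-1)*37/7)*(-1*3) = -111/7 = -15.86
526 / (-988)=-263 / 494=-0.53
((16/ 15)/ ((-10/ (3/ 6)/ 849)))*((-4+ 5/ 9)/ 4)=8773/ 225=38.99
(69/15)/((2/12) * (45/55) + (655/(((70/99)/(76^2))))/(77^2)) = 173558/34054665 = 0.01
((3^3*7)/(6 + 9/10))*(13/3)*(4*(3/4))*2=16380/23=712.17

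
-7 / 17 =-0.41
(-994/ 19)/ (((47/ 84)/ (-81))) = 6763176/ 893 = 7573.55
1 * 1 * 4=4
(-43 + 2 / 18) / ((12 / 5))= -965 / 54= -17.87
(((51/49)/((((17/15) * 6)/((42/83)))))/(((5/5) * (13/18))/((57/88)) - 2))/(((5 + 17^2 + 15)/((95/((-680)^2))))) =-0.00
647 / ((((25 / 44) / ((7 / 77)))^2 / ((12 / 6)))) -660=-391796 / 625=-626.87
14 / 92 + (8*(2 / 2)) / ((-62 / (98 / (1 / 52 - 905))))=0.17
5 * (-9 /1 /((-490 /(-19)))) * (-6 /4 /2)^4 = -13851 /25088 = -0.55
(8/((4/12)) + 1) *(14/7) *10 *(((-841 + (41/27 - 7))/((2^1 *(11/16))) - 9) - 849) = -218833000/297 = -736811.45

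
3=3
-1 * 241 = -241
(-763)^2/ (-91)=-6397.46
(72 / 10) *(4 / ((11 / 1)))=144 / 55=2.62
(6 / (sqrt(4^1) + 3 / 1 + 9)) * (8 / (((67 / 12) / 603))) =2592 / 7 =370.29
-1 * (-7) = 7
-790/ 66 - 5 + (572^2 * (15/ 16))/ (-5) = -2025011/ 33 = -61363.97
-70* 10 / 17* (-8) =5600 / 17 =329.41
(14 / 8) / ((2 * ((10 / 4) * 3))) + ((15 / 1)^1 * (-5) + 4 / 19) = -85127 / 1140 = -74.67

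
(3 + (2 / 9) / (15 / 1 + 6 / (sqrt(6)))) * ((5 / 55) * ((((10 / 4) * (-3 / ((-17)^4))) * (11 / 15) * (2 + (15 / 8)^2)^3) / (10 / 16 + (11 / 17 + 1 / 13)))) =-1132796618681 / 504522393845760 + 571830701 * sqrt(6) / 756783590768640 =-0.00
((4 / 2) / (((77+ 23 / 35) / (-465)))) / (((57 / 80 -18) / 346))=150164000 / 626499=239.69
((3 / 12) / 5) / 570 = 1 / 11400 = 0.00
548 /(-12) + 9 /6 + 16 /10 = -1277 /30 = -42.57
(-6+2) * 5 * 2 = -40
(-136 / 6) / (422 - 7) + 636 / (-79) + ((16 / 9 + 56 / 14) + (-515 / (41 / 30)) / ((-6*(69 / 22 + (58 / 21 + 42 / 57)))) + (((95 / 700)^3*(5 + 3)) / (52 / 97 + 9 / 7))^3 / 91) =20384232535066456270709155102482265573 / 2855709444046278440637383913000000000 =7.14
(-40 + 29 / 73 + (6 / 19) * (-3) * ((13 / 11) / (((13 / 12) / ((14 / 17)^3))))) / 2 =-3011795339 / 149915282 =-20.09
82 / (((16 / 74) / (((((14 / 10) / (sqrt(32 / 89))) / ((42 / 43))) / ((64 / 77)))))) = 5022787 *sqrt(178) / 61440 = 1090.70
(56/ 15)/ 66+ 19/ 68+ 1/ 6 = 16919/ 33660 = 0.50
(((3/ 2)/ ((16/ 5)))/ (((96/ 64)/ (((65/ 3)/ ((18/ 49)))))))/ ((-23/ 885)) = -4697875/ 6624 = -709.22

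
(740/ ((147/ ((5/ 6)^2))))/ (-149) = -4625/ 197127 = -0.02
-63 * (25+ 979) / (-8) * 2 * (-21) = -332073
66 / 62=33 / 31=1.06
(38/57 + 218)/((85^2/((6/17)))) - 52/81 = -6280628/9948825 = -0.63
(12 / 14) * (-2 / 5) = -12 / 35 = -0.34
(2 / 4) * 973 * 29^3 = 23730497 / 2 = 11865248.50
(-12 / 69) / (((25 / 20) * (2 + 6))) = -2 / 115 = -0.02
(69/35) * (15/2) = 207/14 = 14.79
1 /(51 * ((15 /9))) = 1 /85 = 0.01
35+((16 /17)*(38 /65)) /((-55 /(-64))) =2166037 /60775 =35.64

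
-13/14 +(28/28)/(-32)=-215/224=-0.96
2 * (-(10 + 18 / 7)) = -176 / 7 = -25.14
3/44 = 0.07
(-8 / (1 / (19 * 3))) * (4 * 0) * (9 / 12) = 0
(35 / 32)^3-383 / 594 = 0.66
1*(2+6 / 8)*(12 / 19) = 33 / 19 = 1.74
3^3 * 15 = 405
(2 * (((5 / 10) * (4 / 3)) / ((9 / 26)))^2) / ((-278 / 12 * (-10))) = 5408 / 168885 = 0.03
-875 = -875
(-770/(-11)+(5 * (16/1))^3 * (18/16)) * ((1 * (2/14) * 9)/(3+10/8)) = 174273.28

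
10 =10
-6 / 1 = -6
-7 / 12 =-0.58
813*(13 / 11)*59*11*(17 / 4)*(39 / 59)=7007247 / 4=1751811.75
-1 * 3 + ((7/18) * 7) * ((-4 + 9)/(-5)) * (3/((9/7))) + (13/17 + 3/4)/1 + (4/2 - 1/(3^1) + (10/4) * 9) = 16.33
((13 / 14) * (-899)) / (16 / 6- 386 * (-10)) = -35061 / 162232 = -0.22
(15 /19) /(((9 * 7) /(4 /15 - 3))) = -41 /1197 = -0.03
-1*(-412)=412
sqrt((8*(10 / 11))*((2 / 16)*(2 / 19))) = 2*sqrt(1045) / 209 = 0.31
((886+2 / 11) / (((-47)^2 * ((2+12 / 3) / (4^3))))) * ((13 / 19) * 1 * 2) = 5.86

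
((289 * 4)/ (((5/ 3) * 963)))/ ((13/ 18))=1.00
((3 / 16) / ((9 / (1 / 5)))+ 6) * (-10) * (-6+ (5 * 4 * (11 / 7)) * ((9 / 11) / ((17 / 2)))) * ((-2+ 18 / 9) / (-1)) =0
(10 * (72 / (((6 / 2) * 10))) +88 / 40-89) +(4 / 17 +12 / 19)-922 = -1589052 / 1615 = -983.93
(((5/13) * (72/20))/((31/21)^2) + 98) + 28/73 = 90304200/911989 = 99.02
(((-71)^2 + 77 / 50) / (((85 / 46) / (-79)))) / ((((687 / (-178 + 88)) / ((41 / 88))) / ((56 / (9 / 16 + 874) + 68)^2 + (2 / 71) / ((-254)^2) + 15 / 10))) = 70290687742147023491201919 / 1152708634657152100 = 60978711.90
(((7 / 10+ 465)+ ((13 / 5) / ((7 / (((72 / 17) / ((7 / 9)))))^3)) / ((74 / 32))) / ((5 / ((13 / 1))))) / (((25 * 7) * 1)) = 6.93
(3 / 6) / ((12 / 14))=7 / 12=0.58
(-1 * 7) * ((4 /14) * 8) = -16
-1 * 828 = -828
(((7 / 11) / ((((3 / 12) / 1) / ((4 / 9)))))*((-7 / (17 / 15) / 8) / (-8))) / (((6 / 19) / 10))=23275 / 6732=3.46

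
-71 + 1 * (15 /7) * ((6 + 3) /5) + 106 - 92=-372 /7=-53.14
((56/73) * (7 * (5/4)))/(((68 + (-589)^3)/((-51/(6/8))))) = 33320/14916557273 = 0.00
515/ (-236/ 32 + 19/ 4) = -4120/ 21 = -196.19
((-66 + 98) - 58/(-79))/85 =2586/6715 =0.39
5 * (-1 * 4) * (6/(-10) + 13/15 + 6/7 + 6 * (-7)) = 17168/21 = 817.52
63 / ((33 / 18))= 378 / 11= 34.36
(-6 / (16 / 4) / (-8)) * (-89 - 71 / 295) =-39489 / 2360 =-16.73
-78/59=-1.32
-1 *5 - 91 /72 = -451 /72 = -6.26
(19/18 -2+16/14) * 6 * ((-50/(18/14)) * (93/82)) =-19375/369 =-52.51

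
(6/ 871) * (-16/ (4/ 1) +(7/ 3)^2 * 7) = 614/ 2613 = 0.23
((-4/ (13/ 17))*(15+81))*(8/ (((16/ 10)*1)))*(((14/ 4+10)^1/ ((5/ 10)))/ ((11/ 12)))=-10575360/ 143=-73953.57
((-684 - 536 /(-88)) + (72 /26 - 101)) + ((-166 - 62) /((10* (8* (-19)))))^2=-44393913 /57200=-776.12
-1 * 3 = -3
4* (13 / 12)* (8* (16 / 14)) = 832 / 21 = 39.62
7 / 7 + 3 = 4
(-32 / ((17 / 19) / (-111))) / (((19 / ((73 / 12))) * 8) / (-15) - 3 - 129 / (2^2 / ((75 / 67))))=-6601676160 / 67792243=-97.38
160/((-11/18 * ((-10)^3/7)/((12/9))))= 672/275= 2.44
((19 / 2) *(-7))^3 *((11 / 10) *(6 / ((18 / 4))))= -25879007 / 60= -431316.78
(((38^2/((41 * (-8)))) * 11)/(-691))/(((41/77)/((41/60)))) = 305767/3399720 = 0.09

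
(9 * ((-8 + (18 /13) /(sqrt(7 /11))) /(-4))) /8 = 9 /4 - 81 * sqrt(77) /1456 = 1.76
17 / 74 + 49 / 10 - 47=-7746 / 185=-41.87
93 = 93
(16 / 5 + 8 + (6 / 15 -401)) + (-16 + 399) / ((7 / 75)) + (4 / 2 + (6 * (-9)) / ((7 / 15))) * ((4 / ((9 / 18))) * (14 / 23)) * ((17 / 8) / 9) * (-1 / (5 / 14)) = 29561444 / 7245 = 4080.25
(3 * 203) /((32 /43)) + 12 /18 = 78625 /96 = 819.01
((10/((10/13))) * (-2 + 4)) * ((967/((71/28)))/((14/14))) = 703976/71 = 9915.15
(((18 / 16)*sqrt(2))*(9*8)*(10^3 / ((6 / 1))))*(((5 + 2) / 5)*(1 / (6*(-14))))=-225*sqrt(2)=-318.20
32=32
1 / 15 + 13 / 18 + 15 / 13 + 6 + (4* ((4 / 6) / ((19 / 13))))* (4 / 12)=8.55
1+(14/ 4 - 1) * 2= 6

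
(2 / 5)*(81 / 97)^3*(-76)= -80779032 / 4563365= -17.70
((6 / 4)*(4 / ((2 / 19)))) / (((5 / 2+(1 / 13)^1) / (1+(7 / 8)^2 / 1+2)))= 83.29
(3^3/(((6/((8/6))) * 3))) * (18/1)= 36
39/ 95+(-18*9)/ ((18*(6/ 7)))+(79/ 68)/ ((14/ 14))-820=-5354873/ 6460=-828.93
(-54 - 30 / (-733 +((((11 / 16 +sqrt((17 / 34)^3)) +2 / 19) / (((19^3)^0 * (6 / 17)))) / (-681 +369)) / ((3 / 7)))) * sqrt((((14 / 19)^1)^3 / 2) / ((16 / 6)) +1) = -42253598991003163083 * sqrt(560386) / 565374767165278553849 - 1283143680 * sqrt(280193) / 1566135089100494609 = -55.95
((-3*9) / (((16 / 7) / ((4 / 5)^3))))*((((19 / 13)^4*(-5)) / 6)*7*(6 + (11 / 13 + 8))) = 22184022546 / 9282325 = 2389.92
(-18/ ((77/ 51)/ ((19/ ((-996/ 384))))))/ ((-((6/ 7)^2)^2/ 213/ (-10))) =314640760/ 913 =344622.96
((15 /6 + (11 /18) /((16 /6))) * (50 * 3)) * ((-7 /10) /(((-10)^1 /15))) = 13755 /32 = 429.84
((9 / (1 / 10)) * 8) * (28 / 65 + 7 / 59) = 303408 / 767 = 395.58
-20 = -20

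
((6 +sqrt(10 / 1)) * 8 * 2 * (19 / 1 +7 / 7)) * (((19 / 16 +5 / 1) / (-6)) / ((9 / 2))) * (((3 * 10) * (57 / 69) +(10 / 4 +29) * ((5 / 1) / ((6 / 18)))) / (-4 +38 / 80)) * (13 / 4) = 109037500 * sqrt(10) / 3243 +218075000 / 1081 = 308057.92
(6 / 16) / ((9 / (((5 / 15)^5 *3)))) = 1 / 1944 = 0.00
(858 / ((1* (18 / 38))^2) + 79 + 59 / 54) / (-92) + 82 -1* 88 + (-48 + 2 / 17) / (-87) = -117280141 / 2449224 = -47.88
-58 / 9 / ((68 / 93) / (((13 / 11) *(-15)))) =58435 / 374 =156.24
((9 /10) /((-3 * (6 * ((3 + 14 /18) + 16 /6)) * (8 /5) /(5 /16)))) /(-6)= 15 /59392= 0.00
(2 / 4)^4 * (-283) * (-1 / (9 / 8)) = 283 / 18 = 15.72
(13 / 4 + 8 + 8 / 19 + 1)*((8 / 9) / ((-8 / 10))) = -535 / 38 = -14.08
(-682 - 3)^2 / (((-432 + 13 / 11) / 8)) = -41291800 / 4739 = -8713.19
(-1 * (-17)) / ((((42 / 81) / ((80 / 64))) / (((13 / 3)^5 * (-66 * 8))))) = -694317910 / 21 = -33062757.62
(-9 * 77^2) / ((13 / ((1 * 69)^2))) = -254051721 / 13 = -19542440.08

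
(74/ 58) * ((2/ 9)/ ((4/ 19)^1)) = 703/ 522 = 1.35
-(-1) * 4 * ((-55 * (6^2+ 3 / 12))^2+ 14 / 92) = 1462814431 / 92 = 15900156.86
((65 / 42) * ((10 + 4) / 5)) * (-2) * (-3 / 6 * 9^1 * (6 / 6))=39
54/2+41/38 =1067/38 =28.08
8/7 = 1.14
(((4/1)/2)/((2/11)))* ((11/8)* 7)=847/8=105.88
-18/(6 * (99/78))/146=-13/803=-0.02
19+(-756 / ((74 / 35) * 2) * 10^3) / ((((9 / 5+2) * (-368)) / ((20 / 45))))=1225961 / 16169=75.82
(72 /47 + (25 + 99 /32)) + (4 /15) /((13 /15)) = 585257 /19552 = 29.93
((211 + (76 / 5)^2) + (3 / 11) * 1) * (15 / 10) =182454 / 275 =663.47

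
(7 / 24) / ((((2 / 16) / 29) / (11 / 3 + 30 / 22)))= 33698 / 99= 340.38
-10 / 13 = -0.77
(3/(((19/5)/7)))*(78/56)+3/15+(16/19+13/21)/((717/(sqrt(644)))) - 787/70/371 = 1166*sqrt(161)/286083+7763691/986860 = 7.92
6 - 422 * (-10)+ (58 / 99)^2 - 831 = 3395.34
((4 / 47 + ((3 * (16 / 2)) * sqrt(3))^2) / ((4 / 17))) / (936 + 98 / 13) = 4487405 / 576502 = 7.78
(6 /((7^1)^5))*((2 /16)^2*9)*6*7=81 /38416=0.00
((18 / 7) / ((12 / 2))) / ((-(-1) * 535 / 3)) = 9 / 3745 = 0.00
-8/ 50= -4/ 25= -0.16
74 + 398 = 472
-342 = -342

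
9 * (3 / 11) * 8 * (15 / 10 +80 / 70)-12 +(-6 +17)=3919 / 77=50.90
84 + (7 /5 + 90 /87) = 12533 /145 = 86.43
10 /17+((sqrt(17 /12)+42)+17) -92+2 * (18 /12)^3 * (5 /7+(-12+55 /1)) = sqrt(51) /6+62513 /238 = 263.85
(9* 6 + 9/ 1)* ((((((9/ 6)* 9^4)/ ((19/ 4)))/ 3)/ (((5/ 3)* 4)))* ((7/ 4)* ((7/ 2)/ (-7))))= -8680203/ 1520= -5710.66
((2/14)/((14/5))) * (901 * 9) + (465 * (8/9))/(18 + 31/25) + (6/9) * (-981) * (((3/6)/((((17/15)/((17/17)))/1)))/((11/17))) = -16646885/1555554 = -10.70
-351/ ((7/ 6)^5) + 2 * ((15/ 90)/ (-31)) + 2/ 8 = -1013832049/ 6252204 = -162.16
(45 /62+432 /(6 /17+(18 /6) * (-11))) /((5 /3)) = -430353 /57350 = -7.50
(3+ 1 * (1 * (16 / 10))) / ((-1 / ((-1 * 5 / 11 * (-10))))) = -230 / 11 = -20.91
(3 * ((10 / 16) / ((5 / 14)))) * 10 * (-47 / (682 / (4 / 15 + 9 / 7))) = -7661 / 1364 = -5.62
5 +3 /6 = 5.50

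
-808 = -808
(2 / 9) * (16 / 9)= 32 / 81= 0.40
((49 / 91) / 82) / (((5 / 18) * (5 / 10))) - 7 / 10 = -3479 / 5330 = -0.65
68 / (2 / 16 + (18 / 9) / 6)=1632 / 11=148.36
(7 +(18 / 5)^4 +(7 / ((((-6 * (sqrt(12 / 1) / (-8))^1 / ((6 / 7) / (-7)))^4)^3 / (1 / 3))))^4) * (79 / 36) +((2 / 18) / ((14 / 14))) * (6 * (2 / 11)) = 1220097213594969876589891179000391466005425363872340499132697230220476232956915808677993277033517059 / 3176801043653585413207742971043179157716911935459913101718919708481771635154009633044054584847500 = 384.06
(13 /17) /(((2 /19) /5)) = 36.32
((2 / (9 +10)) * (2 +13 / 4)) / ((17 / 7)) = 147 / 646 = 0.23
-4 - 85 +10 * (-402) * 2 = -8129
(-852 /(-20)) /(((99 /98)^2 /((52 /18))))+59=26402869 /147015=179.59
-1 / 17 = -0.06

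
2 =2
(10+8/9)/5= 98/45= 2.18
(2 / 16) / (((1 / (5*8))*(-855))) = -0.01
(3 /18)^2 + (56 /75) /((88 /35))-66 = -130037 /1980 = -65.68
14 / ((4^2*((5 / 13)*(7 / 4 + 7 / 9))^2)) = 162 / 175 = 0.93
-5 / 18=-0.28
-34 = -34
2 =2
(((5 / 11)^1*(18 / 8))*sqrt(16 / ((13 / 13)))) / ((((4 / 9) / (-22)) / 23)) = -9315 / 2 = -4657.50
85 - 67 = 18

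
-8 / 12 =-2 / 3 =-0.67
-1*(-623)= 623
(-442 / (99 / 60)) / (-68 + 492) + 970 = 1695425 / 1749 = 969.37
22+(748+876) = 1646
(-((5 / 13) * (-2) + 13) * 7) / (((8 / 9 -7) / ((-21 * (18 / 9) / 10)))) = -58.84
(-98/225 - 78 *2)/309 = -35198/69525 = -0.51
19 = 19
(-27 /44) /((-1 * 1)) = 27 /44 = 0.61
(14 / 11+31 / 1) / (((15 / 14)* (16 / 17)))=8449 / 264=32.00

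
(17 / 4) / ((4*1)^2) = 17 / 64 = 0.27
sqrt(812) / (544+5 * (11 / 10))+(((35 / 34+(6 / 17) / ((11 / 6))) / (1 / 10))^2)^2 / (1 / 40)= 4 * sqrt(203) / 1099+1090447620025000 / 1222830961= 891740.33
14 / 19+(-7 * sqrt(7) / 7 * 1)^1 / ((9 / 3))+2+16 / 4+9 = 299 / 19- sqrt(7) / 3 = 14.85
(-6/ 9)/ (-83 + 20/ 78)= 26/ 3227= 0.01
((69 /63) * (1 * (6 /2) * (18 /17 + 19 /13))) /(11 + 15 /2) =25622 /57239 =0.45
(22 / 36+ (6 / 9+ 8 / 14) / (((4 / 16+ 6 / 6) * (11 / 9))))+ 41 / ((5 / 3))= 26.02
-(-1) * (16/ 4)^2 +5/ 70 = 16.07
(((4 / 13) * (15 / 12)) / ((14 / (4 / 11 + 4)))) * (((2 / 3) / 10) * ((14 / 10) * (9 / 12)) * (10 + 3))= 6 / 55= 0.11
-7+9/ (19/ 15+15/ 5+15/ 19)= -7522/ 1441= -5.22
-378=-378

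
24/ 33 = 8/ 11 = 0.73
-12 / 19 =-0.63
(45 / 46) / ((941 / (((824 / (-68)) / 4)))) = -4635 / 1471724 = -0.00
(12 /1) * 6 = 72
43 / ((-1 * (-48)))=43 / 48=0.90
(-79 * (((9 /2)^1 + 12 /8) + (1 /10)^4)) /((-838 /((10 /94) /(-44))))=-4740079 /3465968000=-0.00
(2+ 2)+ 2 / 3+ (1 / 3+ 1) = 6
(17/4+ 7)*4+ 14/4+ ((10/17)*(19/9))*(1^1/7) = 104267/2142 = 48.68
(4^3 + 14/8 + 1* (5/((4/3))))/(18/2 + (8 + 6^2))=139/106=1.31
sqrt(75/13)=2.40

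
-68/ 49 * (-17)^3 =334084/ 49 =6818.04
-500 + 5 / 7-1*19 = -3628 / 7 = -518.29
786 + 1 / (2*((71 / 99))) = 111711 / 142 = 786.70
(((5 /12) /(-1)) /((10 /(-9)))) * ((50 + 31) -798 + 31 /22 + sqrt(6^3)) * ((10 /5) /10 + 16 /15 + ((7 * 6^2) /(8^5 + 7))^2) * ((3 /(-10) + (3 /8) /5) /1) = 64265332900041 /840263600000 -12246458661 * sqrt(6) /19096900000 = 74.91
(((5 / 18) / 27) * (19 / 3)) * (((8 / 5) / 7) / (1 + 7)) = 19 / 10206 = 0.00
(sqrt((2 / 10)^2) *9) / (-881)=-0.00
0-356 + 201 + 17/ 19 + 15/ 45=-8765/ 57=-153.77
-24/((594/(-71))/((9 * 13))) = 3692/11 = 335.64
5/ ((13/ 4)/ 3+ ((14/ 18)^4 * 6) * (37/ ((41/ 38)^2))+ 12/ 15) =367634700/ 5269700857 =0.07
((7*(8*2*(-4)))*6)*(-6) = 16128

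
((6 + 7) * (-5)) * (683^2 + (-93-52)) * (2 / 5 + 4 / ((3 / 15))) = -618372144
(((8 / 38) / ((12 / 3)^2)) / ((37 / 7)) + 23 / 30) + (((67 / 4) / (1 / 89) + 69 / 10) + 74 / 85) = 268770176 / 179265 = 1499.29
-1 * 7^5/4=-16807/4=-4201.75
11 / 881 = 0.01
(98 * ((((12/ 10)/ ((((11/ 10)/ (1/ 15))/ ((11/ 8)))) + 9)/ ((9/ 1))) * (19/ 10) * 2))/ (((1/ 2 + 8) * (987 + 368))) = 169442/ 5182875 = 0.03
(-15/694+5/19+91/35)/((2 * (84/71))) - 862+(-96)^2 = 92544210313/11076240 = 8355.20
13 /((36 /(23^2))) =6877 /36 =191.03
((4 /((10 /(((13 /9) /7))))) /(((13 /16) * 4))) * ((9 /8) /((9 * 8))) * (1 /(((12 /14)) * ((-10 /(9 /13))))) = -1 /31200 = -0.00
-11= -11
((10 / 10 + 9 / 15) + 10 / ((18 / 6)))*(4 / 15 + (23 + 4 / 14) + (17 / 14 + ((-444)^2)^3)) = 8503951986273143651 / 225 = 37795342161213971.78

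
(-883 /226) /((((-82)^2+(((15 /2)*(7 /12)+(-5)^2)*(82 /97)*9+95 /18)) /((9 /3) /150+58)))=-2236261959 /68588381225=-0.03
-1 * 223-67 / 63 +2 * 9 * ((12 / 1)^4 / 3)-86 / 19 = 148652330 / 1197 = 124187.41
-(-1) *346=346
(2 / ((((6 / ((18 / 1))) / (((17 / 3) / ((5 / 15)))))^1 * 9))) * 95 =3230 / 3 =1076.67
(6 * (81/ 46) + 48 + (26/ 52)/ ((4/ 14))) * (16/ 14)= 11098/ 161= 68.93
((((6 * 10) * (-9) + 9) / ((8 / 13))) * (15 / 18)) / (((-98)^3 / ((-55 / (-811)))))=632775 / 12212907392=0.00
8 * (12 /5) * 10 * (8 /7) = 1536 /7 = 219.43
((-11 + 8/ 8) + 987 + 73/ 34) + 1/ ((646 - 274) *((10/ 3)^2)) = 206404251/ 210800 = 979.15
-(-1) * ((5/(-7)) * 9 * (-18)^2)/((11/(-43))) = 626940/77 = 8142.08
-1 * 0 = 0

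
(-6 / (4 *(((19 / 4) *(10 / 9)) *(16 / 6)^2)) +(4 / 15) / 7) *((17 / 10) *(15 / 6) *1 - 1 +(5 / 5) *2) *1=-239 / 24320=-0.01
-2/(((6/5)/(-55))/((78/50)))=143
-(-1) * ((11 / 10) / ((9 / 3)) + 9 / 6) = 28 / 15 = 1.87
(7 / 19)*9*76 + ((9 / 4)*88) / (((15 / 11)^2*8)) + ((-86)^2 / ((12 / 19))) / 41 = 6776413 / 12300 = 550.93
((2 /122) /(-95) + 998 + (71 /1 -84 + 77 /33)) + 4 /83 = 1424746861 /1442955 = 987.38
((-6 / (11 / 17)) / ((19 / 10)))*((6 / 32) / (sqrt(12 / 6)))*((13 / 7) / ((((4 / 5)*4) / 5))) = -248625*sqrt(2) / 187264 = -1.88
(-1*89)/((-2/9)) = 801/2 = 400.50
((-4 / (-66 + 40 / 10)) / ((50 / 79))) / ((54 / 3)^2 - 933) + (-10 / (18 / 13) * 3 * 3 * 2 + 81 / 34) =-2047902211 / 16047150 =-127.62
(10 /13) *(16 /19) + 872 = 215544 /247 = 872.65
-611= -611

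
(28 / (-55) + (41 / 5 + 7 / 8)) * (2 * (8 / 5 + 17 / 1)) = 350517 / 1100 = 318.65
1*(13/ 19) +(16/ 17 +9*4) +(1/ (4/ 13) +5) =59271/ 1292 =45.88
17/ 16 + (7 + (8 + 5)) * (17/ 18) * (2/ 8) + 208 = 30785/ 144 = 213.78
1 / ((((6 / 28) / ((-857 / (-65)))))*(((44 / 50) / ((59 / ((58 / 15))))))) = 8848525 / 8294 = 1066.86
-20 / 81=-0.25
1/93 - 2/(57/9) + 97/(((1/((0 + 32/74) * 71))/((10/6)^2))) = 1622517371/196137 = 8272.37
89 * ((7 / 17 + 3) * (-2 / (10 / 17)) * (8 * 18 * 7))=-5203296 / 5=-1040659.20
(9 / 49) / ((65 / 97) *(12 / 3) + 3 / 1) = 0.03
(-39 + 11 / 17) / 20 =-163 / 85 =-1.92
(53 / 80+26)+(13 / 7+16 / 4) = 18211 / 560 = 32.52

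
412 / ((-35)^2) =412 / 1225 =0.34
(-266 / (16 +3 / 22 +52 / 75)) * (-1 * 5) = 79.03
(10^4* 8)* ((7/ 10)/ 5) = 11200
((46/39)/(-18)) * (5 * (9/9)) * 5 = -575/351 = -1.64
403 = 403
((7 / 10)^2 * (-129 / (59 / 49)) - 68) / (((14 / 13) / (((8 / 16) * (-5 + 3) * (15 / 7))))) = 27726231 / 115640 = 239.76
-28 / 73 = -0.38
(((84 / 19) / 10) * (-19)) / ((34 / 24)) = -504 / 85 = -5.93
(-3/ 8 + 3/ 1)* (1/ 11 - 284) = -65583/ 88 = -745.26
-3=-3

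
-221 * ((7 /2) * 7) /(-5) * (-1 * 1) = -10829 /10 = -1082.90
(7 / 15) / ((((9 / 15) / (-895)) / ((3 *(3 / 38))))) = -6265 / 38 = -164.87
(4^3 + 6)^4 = 24010000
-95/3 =-31.67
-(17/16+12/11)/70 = -0.03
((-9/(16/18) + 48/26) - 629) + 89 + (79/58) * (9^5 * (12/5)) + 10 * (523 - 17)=2978916259/15080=197540.87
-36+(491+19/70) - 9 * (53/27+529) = -907913/210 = -4323.40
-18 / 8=-9 / 4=-2.25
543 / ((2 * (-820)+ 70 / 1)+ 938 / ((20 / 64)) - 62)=2715 / 6848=0.40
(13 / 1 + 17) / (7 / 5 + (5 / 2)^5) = 1600 / 5283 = 0.30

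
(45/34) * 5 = 225/34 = 6.62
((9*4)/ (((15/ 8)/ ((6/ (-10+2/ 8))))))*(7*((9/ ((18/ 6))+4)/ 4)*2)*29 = -545664/ 65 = -8394.83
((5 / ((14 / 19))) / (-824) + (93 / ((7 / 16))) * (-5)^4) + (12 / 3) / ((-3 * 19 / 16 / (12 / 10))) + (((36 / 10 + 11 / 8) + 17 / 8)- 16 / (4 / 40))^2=856100907271 / 5479600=156234.20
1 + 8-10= -1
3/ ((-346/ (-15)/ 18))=405/ 173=2.34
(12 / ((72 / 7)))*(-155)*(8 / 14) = -310 / 3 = -103.33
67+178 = 245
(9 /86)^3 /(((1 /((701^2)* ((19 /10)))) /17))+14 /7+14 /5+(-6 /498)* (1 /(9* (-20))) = 86457220034413 /4751338320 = 18196.39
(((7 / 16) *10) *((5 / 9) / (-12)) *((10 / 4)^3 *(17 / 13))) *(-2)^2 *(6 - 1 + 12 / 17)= -2121875 / 22464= -94.46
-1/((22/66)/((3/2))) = -9/2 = -4.50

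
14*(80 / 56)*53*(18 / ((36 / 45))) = 23850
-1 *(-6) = 6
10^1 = 10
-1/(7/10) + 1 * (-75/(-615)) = -375/287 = -1.31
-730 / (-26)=365 / 13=28.08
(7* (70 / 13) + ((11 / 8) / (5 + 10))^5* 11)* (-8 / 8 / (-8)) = 12192791030293 / 2587852800000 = 4.71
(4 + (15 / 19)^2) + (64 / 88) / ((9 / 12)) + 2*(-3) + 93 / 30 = 320813 / 119130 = 2.69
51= 51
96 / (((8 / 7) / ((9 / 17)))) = 756 / 17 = 44.47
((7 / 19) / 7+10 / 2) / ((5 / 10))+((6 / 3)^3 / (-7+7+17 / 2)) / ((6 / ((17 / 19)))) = 584 / 57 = 10.25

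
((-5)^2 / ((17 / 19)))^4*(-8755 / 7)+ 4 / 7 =-762319208.58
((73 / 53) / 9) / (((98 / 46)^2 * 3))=38617 / 3435831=0.01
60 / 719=0.08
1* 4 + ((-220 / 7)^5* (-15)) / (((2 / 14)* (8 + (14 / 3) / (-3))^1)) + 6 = 34787016696290 / 69629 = 499605289.41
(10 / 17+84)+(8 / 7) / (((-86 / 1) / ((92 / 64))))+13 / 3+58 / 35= 27803611 / 307020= 90.56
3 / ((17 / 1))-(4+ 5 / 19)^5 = -59267906520 / 42093683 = -1408.00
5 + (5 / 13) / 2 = 5.19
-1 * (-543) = 543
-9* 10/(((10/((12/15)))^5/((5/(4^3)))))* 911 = -8199/390625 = -0.02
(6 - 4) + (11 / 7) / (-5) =1.69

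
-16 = -16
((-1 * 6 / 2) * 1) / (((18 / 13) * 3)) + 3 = 41 / 18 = 2.28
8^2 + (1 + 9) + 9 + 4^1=87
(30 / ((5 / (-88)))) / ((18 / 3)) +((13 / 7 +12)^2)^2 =88317993 / 2401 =36783.84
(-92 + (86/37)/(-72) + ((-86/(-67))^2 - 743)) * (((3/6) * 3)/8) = -4983097135/31889856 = -156.26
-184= -184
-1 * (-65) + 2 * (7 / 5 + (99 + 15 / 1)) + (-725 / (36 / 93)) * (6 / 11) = -725.79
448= 448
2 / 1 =2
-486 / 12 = -81 / 2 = -40.50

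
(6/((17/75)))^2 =700.69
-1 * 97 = -97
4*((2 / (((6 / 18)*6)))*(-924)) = -3696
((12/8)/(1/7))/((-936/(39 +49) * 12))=-77/936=-0.08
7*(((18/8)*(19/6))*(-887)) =-353913/8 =-44239.12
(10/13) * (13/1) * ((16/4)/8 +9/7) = 125/7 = 17.86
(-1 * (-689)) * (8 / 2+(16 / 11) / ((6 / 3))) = 35828 / 11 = 3257.09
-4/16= -1/4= -0.25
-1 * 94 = -94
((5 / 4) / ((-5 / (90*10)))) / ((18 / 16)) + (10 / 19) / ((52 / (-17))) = -98885 / 494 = -200.17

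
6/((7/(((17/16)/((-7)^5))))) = -51/941192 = -0.00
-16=-16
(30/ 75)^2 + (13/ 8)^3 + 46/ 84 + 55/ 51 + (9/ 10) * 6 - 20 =-12982133/ 1523200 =-8.52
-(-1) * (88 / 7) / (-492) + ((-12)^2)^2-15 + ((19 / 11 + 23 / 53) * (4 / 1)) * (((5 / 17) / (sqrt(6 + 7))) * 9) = 226800 * sqrt(13) / 128843 + 17840759 / 861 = 20727.32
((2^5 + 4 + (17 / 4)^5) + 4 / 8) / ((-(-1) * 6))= 1457233 / 6144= 237.18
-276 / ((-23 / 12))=144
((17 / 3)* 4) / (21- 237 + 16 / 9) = -51 / 482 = -0.11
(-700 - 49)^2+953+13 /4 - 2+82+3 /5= 11240757 /20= 562037.85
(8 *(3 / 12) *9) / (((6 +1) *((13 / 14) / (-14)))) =-504 / 13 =-38.77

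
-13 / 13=-1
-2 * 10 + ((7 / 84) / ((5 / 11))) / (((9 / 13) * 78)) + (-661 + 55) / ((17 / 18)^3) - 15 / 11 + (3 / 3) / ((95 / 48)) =-2462595612061 / 3326887080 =-740.21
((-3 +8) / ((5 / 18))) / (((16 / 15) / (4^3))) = 1080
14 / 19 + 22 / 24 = 377 / 228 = 1.65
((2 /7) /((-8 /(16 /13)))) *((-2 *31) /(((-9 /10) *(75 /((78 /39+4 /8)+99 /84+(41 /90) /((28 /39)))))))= -0.17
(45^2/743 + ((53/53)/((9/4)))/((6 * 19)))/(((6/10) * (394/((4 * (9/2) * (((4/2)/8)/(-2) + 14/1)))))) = 192457535/66745176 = 2.88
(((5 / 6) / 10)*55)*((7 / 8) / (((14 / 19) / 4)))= 1045 / 48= 21.77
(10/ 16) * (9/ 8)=45/ 64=0.70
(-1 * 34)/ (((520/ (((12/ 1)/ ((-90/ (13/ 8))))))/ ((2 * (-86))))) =-731/ 300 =-2.44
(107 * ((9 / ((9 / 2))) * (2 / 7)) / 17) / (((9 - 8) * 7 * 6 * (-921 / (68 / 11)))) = -856 / 1489257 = -0.00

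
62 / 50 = 1.24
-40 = -40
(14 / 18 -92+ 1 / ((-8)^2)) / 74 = -52535 / 42624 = -1.23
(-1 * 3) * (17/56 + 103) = -17355/56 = -309.91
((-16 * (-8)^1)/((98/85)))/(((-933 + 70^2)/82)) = 446080/194383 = 2.29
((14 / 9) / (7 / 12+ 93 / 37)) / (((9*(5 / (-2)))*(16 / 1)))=-259 / 185625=-0.00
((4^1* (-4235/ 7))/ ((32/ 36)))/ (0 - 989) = 2.75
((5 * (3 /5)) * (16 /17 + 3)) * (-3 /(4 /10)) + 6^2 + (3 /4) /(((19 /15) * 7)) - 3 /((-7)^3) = -23302533 /443156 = -52.58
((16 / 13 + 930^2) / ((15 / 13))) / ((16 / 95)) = 53407651 / 12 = 4450637.58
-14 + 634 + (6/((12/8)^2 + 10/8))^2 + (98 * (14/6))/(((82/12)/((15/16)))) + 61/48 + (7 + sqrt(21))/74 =sqrt(21)/74 + 2339442029/3567984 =655.74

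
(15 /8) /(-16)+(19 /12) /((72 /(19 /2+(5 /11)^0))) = 0.11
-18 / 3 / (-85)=6 / 85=0.07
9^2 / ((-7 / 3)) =-243 / 7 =-34.71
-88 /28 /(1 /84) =-264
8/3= 2.67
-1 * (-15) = 15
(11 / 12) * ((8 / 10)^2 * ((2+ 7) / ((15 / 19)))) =836 / 125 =6.69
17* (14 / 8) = 119 / 4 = 29.75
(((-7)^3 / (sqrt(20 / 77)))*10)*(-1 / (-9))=-343*sqrt(385) / 9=-747.79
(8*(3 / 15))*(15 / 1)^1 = 24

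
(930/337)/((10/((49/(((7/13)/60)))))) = 507780/337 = 1506.77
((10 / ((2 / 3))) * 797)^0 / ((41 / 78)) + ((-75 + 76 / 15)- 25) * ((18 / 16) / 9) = -6128 / 615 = -9.96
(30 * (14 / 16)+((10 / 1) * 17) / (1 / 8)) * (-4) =-5545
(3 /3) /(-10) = -1 /10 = -0.10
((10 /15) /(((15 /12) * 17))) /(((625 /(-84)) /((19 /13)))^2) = 6792576 /5611328125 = 0.00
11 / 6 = 1.83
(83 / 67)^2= 6889 / 4489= 1.53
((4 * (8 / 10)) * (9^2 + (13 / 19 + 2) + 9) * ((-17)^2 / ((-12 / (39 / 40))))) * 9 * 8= -238178772 / 475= -501428.99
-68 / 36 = -17 / 9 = -1.89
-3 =-3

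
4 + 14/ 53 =4.26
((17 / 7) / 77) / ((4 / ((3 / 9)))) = 17 / 6468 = 0.00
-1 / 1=-1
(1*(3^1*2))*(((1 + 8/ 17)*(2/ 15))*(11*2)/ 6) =220/ 51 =4.31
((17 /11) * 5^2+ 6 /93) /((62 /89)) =1174533 /21142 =55.55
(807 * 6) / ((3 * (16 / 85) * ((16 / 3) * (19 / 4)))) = 205785 / 608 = 338.46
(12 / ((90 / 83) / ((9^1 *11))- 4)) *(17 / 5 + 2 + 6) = -104082 / 3035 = -34.29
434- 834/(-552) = 40067/92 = 435.51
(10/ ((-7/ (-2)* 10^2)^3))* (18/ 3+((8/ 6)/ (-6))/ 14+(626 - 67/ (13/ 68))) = 0.00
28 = 28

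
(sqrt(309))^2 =309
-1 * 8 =-8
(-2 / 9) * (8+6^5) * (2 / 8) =-3892 / 9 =-432.44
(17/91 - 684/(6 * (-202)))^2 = 47665216/84474481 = 0.56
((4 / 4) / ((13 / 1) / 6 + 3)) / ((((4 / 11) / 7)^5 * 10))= 8120352471 / 158720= 51161.49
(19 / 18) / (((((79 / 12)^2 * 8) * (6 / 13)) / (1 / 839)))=0.00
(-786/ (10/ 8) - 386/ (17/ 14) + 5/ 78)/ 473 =-6276079/ 3135990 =-2.00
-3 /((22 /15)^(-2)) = -6.45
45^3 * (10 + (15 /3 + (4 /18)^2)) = 1371375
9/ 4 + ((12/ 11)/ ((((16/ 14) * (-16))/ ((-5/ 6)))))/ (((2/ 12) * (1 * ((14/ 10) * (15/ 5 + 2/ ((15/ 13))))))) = 57357/ 24992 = 2.30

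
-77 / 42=-11 / 6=-1.83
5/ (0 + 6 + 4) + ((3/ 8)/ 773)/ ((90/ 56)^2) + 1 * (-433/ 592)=-71425159/ 308890800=-0.23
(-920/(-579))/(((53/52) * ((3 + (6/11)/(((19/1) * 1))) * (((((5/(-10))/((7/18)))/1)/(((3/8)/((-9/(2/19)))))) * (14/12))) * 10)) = 26312/174823839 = 0.00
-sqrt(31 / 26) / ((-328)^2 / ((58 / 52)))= -29*sqrt(806) / 72726784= -0.00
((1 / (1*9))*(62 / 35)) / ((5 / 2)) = 124 / 1575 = 0.08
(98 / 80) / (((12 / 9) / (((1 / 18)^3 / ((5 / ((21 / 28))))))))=49 / 2073600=0.00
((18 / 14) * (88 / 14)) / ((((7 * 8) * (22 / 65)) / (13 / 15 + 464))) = 271947 / 1372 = 198.21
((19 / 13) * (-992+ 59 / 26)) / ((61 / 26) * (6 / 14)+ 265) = -3422489 / 629369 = -5.44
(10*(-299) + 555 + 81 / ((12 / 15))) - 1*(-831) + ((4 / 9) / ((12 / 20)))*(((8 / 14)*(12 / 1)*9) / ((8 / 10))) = -40477 / 28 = -1445.61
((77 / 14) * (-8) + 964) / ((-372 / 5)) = -1150 / 93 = -12.37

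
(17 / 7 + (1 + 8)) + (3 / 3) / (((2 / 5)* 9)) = 1475 / 126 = 11.71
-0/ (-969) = 0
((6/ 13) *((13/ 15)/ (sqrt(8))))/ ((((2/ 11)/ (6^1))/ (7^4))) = 79233 *sqrt(2)/ 10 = 11205.24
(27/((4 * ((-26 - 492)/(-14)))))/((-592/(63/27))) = -63/87616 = -0.00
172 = 172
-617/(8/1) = -617/8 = -77.12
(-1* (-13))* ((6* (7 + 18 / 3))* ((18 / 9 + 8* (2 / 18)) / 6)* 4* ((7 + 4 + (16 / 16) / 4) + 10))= 373490 / 9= 41498.89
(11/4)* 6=33/2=16.50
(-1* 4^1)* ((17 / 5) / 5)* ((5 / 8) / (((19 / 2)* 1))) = -17 / 95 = -0.18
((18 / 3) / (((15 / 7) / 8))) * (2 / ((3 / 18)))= 1344 / 5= 268.80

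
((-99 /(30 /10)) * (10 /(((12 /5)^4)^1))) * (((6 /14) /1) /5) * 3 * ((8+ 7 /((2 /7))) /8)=-446875 /43008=-10.39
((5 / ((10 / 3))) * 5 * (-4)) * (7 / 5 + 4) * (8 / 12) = -108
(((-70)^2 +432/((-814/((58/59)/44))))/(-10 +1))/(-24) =161787196/7131861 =22.69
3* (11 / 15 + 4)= 71 / 5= 14.20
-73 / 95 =-0.77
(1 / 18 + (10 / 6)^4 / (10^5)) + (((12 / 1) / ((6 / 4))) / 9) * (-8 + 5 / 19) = -1679741 / 246240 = -6.82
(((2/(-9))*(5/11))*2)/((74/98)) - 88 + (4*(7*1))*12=907444/3663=247.73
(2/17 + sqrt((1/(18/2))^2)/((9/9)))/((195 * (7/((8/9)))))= 8/53703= 0.00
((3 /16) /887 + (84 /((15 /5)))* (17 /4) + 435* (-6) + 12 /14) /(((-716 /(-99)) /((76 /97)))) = -465323155011 /1724909872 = -269.77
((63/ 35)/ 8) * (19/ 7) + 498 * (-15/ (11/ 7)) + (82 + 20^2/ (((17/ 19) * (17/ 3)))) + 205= -3905074751/ 890120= -4387.13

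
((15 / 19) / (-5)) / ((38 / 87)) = -261 / 722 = -0.36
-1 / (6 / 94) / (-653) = 0.02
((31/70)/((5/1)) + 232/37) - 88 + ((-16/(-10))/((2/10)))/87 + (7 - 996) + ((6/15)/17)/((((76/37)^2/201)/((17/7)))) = -1737229027829/1626882600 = -1067.83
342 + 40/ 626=107066/ 313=342.06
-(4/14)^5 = -32/16807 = -0.00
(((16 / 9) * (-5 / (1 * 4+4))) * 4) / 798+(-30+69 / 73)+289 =68141356 / 262143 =259.94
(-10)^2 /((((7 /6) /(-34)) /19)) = -387600 /7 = -55371.43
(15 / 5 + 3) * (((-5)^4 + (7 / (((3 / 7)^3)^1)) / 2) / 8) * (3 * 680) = 3072835 / 3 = 1024278.33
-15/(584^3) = -15/199176704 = -0.00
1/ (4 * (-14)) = -1/ 56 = -0.02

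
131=131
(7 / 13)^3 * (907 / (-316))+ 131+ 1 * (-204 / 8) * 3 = 37525633 / 694252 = 54.05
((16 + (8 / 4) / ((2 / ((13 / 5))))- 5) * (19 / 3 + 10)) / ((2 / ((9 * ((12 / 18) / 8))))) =833 / 10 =83.30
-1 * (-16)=16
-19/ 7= -2.71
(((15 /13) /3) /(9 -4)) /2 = 1 /26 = 0.04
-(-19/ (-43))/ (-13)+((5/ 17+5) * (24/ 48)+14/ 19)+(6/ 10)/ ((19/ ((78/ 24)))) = 12713097/ 3611140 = 3.52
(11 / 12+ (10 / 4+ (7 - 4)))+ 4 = 125 / 12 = 10.42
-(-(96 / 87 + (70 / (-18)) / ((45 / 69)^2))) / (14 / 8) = -377708 / 82215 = -4.59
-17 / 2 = -8.50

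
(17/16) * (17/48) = 289/768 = 0.38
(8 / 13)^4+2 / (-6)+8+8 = 1354655 / 85683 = 15.81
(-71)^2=5041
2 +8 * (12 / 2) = 50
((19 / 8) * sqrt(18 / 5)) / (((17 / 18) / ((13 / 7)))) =6669 * sqrt(10) / 2380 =8.86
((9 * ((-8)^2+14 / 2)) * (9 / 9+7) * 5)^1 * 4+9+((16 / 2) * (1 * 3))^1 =102273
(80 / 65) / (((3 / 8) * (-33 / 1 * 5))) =-128 / 6435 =-0.02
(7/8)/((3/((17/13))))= 119/312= 0.38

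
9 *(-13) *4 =-468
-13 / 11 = -1.18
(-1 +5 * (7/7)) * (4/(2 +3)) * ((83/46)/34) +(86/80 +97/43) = 2354247/672520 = 3.50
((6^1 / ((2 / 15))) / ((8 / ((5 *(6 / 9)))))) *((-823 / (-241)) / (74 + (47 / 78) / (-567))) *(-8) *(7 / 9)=-4246433100 / 788715157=-5.38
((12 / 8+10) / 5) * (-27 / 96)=-0.65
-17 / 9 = -1.89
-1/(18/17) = -17/18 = -0.94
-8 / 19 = -0.42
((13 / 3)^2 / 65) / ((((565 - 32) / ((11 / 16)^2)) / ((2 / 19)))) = 121 / 4487040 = 0.00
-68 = -68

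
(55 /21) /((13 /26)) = 110 /21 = 5.24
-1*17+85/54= -833/54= -15.43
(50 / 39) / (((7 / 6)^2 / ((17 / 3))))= 3400 / 637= 5.34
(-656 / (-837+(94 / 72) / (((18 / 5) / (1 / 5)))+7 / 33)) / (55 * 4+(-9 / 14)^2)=916489728 / 257655386507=0.00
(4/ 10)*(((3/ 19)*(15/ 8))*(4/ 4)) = 0.12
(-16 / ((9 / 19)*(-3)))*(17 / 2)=2584 / 27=95.70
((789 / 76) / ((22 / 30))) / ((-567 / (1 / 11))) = -1315 / 579348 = -0.00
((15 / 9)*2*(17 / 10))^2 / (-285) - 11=-28504 / 2565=-11.11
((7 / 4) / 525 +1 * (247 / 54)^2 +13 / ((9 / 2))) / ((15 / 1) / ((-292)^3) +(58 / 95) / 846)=9649543182148928 / 292172174685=33026.91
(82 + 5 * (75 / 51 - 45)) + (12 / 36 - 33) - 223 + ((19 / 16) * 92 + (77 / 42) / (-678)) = -9753293 / 34578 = -282.07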